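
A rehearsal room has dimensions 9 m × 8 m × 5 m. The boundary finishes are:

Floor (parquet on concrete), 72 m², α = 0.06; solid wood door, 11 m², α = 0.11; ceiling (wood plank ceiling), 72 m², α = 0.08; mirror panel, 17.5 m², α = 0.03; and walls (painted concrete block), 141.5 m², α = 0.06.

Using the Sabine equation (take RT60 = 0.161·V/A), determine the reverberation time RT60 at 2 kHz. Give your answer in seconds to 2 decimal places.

2.85 sec

A = Σ Sᵢαᵢ = 72*0.06 + 11*0.11 + 72*0.08 + 17.5*0.03 + 141.5*0.06 = 20.305 sabins.
Volume V = 9 × 8 × 5 = 360 m³.
T = 0.161 V/A = 0.161·360/20.305 = 2.85 s.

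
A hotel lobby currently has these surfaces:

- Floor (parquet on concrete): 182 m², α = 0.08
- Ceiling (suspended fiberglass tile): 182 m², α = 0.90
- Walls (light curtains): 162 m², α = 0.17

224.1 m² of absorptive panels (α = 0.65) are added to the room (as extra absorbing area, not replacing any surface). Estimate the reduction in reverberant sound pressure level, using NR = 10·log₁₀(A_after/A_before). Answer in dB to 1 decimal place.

A_before = Σ Sᵢαᵢ = 182×0.08 + 182×0.90 + 162×0.17 = 205.900 sabins.
Treatment contributes 224.1·0.65 = 145.665 sabins.
A_after = 205.900 + 145.665 = 351.565 sabins.
NR = 10·log₁₀(351.565/205.900) = 2.3 dB.

2.3 dB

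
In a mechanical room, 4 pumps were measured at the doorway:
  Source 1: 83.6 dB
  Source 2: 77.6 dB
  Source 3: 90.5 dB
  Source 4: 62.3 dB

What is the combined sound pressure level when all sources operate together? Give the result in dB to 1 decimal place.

Sum in the linear (power) domain: Σ 10^(Lᵢ/10) = 10^(83.6/10) + 10^(77.6/10) + 10^(90.5/10) + 10^(62.3/10) = 1.41e+09.
L_total = 10·log₁₀(1.41e+09) = 91.5 dB.

91.5 dB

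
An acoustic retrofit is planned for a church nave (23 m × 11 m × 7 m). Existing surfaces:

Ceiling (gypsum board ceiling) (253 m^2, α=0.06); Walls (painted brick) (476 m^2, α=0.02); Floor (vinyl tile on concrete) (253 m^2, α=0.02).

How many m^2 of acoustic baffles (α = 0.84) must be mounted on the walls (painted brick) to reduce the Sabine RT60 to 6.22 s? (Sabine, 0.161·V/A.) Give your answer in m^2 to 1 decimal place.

19.6

Total absorption A₁ = 253×0.06 + 476×0.02 + 253×0.02
  = 15.180 + 9.520 + 5.060 = 29.760 m^2 sabins.
V = 1771 m³. Target absorption A₂ = 0.161 × 1771 / 6.22 = 45.841 sabins.
Absorption to add: 45.841 − 29.760 = 16.081 sabins.
Each m^2 of panel replacing the walls (painted brick) adds (0.84 − 0.02) = 0.82 sabins.
Panel area = 16.081 / 0.82 = 19.6 m^2.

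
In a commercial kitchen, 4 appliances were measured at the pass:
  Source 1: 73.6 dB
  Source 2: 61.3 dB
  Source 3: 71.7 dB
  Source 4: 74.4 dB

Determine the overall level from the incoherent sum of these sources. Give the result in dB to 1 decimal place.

78.2 dB

Σ 10^(Lᵢ/10) = 6.659e+07.
L_total = 10·log₁₀(6.659e+07) = 78.2 dB.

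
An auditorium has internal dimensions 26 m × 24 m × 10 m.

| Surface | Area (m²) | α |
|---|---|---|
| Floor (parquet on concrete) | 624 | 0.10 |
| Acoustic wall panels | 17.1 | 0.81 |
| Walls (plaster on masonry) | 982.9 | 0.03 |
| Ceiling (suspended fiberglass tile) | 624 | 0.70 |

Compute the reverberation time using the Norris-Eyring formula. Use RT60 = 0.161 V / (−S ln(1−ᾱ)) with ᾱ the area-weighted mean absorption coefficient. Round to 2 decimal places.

1.62 seconds

S = Σ Sᵢ = 2248.0 m².
Σ(Sᵢαᵢ) = 624×0.10 + 17.1×0.81 + 982.9×0.03 + 624×0.70 = 542.538.
Mean coefficient ᾱ = A/S = 0.2413.
−S·ln(1−ᾱ) = −2248.0 × ln(1 − 0.2413) = 620.783.
V = 26 × 24 × 10 = 6240 m³.
RT60 = 0.161 × 6240 / 620.783 = 1.62 s.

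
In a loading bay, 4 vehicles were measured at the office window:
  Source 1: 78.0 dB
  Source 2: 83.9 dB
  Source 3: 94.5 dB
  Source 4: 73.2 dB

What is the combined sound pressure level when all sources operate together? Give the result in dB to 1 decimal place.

Converting to relative power and adding: 10^(78.0/10) + 10^(83.9/10) + 10^(94.5/10) + 10^(73.2/10) = 3.148e+09.
L_total = 10·log₁₀(3.148e+09) = 95.0 dB.

95.0 dB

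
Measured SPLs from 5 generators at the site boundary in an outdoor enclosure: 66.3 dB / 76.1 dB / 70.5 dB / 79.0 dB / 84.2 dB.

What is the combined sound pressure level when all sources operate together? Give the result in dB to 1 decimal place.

Σ 10^(Lᵢ/10) = 3.987e+08.
Combined level = 10 log₁₀(3.987e+08) = 86.0 dB.

86.0 dB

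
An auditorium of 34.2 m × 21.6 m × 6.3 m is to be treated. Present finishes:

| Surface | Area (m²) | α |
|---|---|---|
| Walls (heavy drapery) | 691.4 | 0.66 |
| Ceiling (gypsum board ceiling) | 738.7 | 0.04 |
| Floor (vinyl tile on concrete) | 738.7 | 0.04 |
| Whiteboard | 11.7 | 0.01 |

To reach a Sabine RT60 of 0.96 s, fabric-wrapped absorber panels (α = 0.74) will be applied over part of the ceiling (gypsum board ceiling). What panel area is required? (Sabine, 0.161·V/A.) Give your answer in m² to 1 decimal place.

Equivalent absorption area: A₁ = 691.4×0.66 + 738.7×0.04 + 738.7×0.04 + 11.7×0.01 = 515.537 m².
Required A₂ = 0.161·4653.936/0.96 = 780.504 sabins.
ΔA needed = 780.504 − 515.537 = 264.967 sabins.
Each m² of panel replacing the ceiling (gypsum board ceiling) adds (0.74 − 0.04) = 0.70 sabins.
Panel area = 264.967 / 0.70 = 378.5 m².

378.5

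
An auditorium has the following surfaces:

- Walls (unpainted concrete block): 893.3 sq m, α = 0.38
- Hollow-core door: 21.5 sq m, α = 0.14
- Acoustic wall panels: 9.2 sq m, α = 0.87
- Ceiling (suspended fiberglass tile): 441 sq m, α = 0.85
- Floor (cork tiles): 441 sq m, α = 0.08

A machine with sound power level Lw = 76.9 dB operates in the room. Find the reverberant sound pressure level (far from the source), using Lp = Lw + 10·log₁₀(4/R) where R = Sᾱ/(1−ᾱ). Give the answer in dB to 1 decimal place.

A = 760.598 sabins; S = 1806.0 sq m.
ᾱ = 760.598/1806.0 = 0.4212; R = Sᾱ/(1−ᾱ) = 760.598/(1−0.4212) = 1314.095 sq m.
Lp = Lw + 10 log₁₀(4/R) = 76.9 -25.17 = 51.7 dB.

51.7 dB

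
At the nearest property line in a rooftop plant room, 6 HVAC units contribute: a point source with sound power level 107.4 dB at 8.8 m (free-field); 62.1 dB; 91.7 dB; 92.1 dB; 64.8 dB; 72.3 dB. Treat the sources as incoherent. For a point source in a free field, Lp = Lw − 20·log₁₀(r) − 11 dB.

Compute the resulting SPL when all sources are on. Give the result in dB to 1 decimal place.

95.0 dB

Source at 8.8 m: Lp = 107.4 − 20·log₁₀(8.8) − 11 = 77.5 dB.
Sum in the linear (power) domain: Σ 10^(Lᵢ/10) = 10^(77.5/10) + 10^(62.1/10) + 10^(91.7/10) + 10^(92.1/10) + 10^(64.8/10) + 10^(72.3/10) = 3.179e+09.
Combined level = 10 log₁₀(3.179e+09) = 95.0 dB.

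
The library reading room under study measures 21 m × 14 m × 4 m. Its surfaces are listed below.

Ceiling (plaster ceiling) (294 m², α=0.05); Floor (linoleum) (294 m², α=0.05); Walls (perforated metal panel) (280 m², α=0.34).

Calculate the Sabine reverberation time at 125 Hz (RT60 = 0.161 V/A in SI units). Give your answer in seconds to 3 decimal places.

1.520 sec

Summing Sᵢαᵢ: 14.700 + 14.700 + 95.200 → A = 124.600 sabins.
Volume V = 21 × 14 × 4 = 1176 m³.
T = 0.161 V/A = 0.161·1176/124.600 = 1.520 s.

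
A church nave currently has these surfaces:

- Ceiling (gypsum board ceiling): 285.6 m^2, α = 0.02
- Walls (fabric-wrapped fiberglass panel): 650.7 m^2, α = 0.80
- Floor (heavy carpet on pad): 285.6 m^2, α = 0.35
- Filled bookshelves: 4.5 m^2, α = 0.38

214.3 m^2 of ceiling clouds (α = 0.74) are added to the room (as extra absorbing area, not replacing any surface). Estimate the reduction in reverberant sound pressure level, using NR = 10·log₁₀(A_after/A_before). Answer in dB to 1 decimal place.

A_before = Σ Sᵢαᵢ = 285.6*0.02 + 650.7*0.80 + 285.6*0.35 + 4.5*0.38 = 627.942 sabins.
Added absorption = 214.3 × 0.74 = 158.582 sabins.
New total A_after = 786.524 sabins.
NR = 10·log₁₀(786.524/627.942) = 1.0 dB.

1.0 dB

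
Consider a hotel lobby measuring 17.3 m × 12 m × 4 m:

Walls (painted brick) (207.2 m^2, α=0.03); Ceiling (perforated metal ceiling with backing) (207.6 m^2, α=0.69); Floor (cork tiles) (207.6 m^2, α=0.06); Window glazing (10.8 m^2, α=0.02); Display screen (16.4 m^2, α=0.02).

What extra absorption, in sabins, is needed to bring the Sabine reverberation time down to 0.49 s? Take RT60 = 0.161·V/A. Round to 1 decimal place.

Total absorption A₁ = 207.2×0.03 + 207.6×0.69 + 207.6×0.06 + 10.8×0.02 + 16.4×0.02
  = 6.216 + 143.244 + 12.456 + 0.216 + 0.328 = 162.460 m^2 sabins.
Target A₂ = 0.161·830.4/0.49 = 272.846 sabins (V = 830.4 m³).
Shortfall: 272.846 − 162.460 = 110.4 sabins.

110.4 sabins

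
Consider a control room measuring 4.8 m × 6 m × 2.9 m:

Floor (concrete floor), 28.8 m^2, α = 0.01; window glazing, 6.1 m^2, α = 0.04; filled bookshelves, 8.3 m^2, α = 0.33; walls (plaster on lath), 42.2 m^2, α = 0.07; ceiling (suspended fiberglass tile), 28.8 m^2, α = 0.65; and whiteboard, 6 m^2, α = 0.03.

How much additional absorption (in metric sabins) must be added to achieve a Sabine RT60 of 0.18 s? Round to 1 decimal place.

49.6 sabins

A₁ = Σ Sᵢαᵢ = 28.8×0.01 + 6.1×0.04 + 8.3×0.33 + 42.2×0.07 + 28.8×0.65 + 6×0.03 = 25.125 sabins.
V = 83.52 m³. Required absorption A₂ = 0.161 × 83.52 / 0.18 = 74.704 sabins.
Additional absorption ΔA = 74.704 − 25.125 = 49.6 sabins.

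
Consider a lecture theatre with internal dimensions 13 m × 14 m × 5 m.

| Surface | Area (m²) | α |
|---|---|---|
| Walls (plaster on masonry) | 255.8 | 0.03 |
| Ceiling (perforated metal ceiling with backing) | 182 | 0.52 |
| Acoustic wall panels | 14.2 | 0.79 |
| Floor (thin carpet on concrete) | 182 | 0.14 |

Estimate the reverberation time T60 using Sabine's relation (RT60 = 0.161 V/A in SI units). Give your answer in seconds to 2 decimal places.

1.05 seconds

Total absorption A = 255.8×0.03 + 182×0.52 + 14.2×0.79 + 182×0.14
  = 7.674 + 94.640 + 11.218 + 25.480 = 139.012 m² sabins.
V = 13·14·5 = 910 m³.
RT60 = 0.161 · V / A = 0.161 × 910 / 139.012 = 1.05 s.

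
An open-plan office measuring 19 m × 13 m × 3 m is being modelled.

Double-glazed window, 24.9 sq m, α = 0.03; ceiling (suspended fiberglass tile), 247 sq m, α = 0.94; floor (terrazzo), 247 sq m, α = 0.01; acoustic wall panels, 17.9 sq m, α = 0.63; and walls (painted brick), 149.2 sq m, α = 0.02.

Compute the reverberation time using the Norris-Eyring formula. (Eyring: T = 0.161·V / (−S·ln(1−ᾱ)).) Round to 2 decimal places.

S = Σ Sᵢ = 686.0 sq m.
Absorption A = 24.9·0.03 + 247·0.94 + 247·0.01 + 17.9·0.63 + 149.2·0.02 = 249.658 sabins.
ᾱ = 249.658 / 686.0 = 0.3639.
−S·ln(1−ᾱ) = −686.0 × ln(1 − 0.3639) = 310.346.
V = 19 × 13 × 3 = 741 m³.
RT60 = 0.161 × 741 / 310.346 = 0.38 s.

0.38 seconds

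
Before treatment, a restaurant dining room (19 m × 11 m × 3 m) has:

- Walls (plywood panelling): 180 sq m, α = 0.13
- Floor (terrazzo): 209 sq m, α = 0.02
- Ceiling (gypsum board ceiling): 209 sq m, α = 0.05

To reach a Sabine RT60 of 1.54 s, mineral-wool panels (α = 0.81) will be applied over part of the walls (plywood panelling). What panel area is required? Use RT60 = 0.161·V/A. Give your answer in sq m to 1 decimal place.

40.5

A₁ = Σ Sᵢαᵢ = 180·0.13 + 209·0.02 + 209·0.05 = 38.030 sabins.
Required A₂ = 0.161·627/1.54 = 65.550 sabins.
Absorption to add: 65.550 − 38.030 = 27.520 sabins.
Net gain per sq m: Δα = 0.81 − 0.13 = 0.68.
Area = ΔA/Δα = 27.520/0.68 = 40.5 sq m.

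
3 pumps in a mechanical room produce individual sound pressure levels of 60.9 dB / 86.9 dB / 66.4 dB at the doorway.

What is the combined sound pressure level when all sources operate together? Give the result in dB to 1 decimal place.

86.9 dB

Converting to relative power and adding: 10^(60.9/10) + 10^(86.9/10) + 10^(66.4/10) = 4.954e+08.
Combined level = 10 log₁₀(4.954e+08) = 86.9 dB.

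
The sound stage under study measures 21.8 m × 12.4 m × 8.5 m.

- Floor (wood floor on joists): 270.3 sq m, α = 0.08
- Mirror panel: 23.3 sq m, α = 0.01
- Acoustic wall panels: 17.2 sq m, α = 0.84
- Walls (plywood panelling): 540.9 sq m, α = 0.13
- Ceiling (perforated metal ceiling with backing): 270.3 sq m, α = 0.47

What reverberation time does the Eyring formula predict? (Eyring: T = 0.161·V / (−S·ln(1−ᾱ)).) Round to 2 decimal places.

Total surface area S = 270.3 + 23.3 + 17.2 + 540.9 + 270.3 = 1122.0 sq m.
Absorption A = 270.3·0.08 + 23.3·0.01 + 17.2·0.84 + 540.9·0.13 + 270.3·0.47 = 233.663 sabins.
Mean coefficient ᾱ = A/S = 0.2083.
Eyring denominator: −S ln(1−ᾱ) = 262.069.
V = 21.8 × 12.4 × 8.5 = 2297.72 m³.
T = 0.161·V/[−S·ln(1−ᾱ)] = 0.161·2297.72/262.069 = 1.41 s.

1.41 s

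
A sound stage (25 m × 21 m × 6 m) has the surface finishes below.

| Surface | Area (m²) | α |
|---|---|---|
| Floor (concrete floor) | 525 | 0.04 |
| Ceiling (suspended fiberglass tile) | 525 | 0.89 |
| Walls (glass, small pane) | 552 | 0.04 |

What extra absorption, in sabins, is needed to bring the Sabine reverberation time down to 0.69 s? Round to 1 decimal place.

224.7 sabins

Summing Sᵢαᵢ: 21.000 + 467.250 + 22.080 → A₁ = 510.330 sabins.
For T = 0.69 s, need A₂ = 0.161·V/T = 0.161·3150/0.69 = 735.000 sabins.
Additional absorption ΔA = 735.000 − 510.330 = 224.7 sabins.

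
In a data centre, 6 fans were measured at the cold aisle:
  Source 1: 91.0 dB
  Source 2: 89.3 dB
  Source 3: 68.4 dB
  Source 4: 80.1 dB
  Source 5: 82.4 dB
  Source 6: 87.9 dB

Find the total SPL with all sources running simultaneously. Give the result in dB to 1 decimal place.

Sum in the linear (power) domain: Σ 10^(Lᵢ/10) = 10^(91.0/10) + 10^(89.3/10) + 10^(68.4/10) + 10^(80.1/10) + 10^(82.4/10) + 10^(87.9/10) = 3.01e+09.
Combined level = 10 log₁₀(3.01e+09) = 94.8 dB.

94.8 dB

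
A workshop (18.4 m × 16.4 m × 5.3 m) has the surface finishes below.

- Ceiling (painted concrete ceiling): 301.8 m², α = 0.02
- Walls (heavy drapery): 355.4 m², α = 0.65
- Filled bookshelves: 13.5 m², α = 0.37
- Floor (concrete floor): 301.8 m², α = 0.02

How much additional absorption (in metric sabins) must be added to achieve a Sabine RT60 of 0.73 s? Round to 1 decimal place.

Summing Sᵢαᵢ: 6.036 + 231.010 + 4.995 + 6.036 → A₁ = 248.077 sabins.
V = 1599.328 m³. Required absorption A₂ = 0.161 × 1599.328 / 0.73 = 352.729 sabins.
Additional absorption ΔA = 352.729 − 248.077 = 104.7 sabins.

104.7 sabins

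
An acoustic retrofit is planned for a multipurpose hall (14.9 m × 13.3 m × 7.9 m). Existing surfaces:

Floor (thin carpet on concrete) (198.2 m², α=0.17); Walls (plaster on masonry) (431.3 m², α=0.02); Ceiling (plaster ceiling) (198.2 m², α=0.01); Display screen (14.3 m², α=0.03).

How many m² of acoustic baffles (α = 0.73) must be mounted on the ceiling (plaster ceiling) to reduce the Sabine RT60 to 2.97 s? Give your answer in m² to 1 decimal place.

Equivalent absorption area: A₁ = 198.2*0.17 + 431.3*0.02 + 198.2*0.01 + 14.3*0.03 = 44.731 m².
V = 1565.543 m³. Target absorption A₂ = 0.161 × 1565.543 / 2.97 = 84.866 sabins.
Absorption to add: 84.866 − 44.731 = 40.135 sabins.
Each m² of panel replacing the ceiling (plaster ceiling) adds (0.73 − 0.01) = 0.72 sabins.
Panel area = 40.135 / 0.72 = 55.7 m².

55.7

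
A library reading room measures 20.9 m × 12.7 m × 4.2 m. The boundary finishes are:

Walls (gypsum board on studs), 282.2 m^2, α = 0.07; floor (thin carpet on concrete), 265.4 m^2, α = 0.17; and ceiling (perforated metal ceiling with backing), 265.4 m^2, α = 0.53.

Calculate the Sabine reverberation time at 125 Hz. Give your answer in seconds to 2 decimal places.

0.87 sec

Equivalent absorption area: A = 282.2·0.07 + 265.4·0.17 + 265.4·0.53 = 205.534 m^2.
Volume V = 20.9 × 12.7 × 4.2 = 1114.806 m³.
Sabine: RT60 = 0.161 × 1114.806 / 205.534 = 0.87 s.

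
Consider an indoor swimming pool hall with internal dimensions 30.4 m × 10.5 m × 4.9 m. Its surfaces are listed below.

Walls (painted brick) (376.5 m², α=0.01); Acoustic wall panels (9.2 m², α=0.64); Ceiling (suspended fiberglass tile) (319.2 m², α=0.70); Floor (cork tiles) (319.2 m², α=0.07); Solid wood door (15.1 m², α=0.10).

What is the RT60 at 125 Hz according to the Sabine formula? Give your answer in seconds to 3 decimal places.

A = Σ Sᵢαᵢ = 376.5×0.01 + 9.2×0.64 + 319.2×0.70 + 319.2×0.07 + 15.1×0.10 = 256.947 sabins.
V = 30.4·10.5·4.9 = 1564.08 m³.
Sabine: RT60 = 0.161 × 1564.08 / 256.947 = 0.980 s.

0.980 s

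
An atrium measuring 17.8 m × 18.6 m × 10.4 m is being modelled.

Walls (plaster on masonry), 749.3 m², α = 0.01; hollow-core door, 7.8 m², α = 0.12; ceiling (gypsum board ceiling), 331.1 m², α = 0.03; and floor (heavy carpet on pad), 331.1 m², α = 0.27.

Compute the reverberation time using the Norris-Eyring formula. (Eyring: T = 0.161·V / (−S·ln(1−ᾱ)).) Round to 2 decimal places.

4.95 seconds

Total surface area S = 749.3 + 7.8 + 331.1 + 331.1 = 1419.3 m².
Σ(Sᵢαᵢ) = 749.3·0.01 + 7.8·0.12 + 331.1·0.03 + 331.1·0.27 = 107.759.
ᾱ = 107.759 / 1419.3 = 0.0759.
Eyring denominator: −S ln(1−ᾱ) = 112.032.
V = 17.8 × 18.6 × 10.4 = 3443.232 m³.
T = 0.161·V/[−S·ln(1−ᾱ)] = 0.161·3443.232/112.032 = 4.95 s.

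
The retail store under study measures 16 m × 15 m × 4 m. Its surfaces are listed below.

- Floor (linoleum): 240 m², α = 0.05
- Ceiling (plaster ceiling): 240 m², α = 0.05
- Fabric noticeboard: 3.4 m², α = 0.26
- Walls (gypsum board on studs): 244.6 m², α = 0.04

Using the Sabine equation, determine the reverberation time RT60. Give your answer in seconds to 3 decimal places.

A = Σ Sᵢαᵢ = 240·0.05 + 240·0.05 + 3.4·0.26 + 244.6·0.04 = 34.668 sabins.
Room volume: 960 m³.
Sabine: RT60 = 0.161 × 960 / 34.668 = 4.458 s.

4.458 s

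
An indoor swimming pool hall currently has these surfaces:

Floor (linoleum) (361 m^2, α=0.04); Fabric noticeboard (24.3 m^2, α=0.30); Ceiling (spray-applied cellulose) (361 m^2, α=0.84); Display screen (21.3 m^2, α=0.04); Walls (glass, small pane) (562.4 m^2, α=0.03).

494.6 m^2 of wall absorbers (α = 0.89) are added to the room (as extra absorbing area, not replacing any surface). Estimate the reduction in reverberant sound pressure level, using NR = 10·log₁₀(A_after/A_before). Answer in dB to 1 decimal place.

Summing Sᵢαᵢ: 14.440 + 7.290 + 303.240 + 0.852 + 16.872 → A_before = 342.694 sabins.
Treatment contributes 494.6·0.89 = 440.194 sabins.
New total A_after = 782.888 sabins.
NR = 10·log₁₀(782.888/342.694) = 3.6 dB.

3.6 dB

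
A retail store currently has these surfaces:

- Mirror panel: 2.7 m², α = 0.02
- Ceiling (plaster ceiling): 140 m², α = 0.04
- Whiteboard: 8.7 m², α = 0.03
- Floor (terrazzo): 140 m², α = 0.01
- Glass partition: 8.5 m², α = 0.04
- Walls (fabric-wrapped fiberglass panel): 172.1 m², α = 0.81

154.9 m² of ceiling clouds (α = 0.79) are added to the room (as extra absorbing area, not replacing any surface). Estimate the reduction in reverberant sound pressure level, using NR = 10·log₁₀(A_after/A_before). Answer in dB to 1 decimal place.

A_before = Σ Sᵢαᵢ = 2.7×0.02 + 140×0.04 + 8.7×0.03 + 140×0.01 + 8.5×0.04 + 172.1×0.81 = 147.056 sabins.
Added absorption = 154.9 × 0.79 = 122.371 sabins.
A_after = 147.056 + 122.371 = 269.427 sabins.
NR = 10·log₁₀(269.427/147.056) = 2.6 dB.

2.6 dB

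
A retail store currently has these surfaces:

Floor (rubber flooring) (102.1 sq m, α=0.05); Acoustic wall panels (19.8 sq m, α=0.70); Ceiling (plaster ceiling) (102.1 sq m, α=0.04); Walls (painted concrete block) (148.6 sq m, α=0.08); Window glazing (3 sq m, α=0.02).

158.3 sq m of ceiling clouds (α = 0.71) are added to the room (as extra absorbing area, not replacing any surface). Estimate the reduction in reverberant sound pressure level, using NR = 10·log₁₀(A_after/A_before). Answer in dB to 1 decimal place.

Equivalent absorption area: A_before = 102.1·0.05 + 19.8·0.70 + 102.1·0.04 + 148.6·0.08 + 3·0.02 = 34.997 sq m.
Added absorption = 158.3 × 0.71 = 112.393 sabins.
A_after = 34.997 + 112.393 = 147.390 sabins.
Reduction = 10 log₁₀(A_after/A_before) = 10 log₁₀(4.2115) = 6.2 dB.

6.2 dB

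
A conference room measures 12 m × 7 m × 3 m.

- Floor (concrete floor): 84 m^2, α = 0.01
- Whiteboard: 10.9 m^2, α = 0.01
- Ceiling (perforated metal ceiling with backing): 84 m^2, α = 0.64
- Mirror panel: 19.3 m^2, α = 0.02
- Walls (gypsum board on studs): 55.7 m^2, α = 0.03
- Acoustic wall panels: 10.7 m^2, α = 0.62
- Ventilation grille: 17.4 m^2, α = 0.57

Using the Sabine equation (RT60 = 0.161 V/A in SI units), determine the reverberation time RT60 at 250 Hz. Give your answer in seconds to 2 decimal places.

0.55 s

Equivalent absorption area: A = 84·0.01 + 10.9·0.01 + 84·0.64 + 19.3·0.02 + 55.7·0.03 + 10.7·0.62 + 17.4·0.57 = 73.318 m^2.
Room volume: 252 m³.
T = 0.161 V/A = 0.161·252/73.318 = 0.55 s.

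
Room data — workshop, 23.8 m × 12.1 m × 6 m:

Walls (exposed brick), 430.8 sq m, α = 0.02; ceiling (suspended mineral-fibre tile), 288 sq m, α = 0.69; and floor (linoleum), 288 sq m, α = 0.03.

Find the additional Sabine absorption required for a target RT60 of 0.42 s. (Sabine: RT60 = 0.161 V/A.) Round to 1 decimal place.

446.4 sabins

A₁ = Σ Sᵢαᵢ = 430.8·0.02 + 288·0.69 + 288·0.03 = 215.976 sabins.
Target A₂ = 0.161·1727.88/0.42 = 662.354 sabins (V = 1727.88 m³).
Additional absorption ΔA = 662.354 − 215.976 = 446.4 sabins.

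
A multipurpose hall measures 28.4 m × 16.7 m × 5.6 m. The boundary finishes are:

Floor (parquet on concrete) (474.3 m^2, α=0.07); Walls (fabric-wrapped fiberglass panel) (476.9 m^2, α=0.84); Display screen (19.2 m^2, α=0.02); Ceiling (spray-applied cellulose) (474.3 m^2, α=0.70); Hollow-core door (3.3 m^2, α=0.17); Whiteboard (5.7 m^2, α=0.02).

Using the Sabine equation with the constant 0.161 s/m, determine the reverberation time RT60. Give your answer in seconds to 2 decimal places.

Total absorption A = 474.3·0.07 + 476.9·0.84 + 19.2·0.02 + 474.3·0.70 + 3.3·0.17 + 5.7·0.02
  = 33.201 + 400.596 + 0.384 + 332.010 + 0.561 + 0.114 = 766.866 m^2 sabins.
Room volume: 2655.968 m³.
Sabine: RT60 = 0.161 × 2655.968 / 766.866 = 0.56 s.

0.56 sec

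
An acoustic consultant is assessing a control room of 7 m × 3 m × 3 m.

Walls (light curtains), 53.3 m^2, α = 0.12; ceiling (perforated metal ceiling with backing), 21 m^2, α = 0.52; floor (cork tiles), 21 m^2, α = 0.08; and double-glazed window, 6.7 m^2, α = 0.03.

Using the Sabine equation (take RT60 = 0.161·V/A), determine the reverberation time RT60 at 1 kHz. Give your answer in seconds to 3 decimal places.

0.528 sec

Summing Sᵢαᵢ: 6.396 + 10.920 + 1.680 + 0.201 → A = 19.197 sabins.
Room volume: 63 m³.
T = 0.161 V/A = 0.161·63/19.197 = 0.528 s.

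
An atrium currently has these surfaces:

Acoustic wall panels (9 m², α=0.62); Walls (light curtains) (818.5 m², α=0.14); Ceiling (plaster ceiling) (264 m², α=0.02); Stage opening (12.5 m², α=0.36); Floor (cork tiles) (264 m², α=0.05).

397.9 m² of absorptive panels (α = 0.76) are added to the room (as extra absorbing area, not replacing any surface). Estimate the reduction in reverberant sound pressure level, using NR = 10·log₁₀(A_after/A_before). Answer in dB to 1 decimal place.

4.9 dB

Equivalent absorption area: A_before = 9×0.62 + 818.5×0.14 + 264×0.02 + 12.5×0.36 + 264×0.05 = 143.150 m².
Added absorption = 397.9 × 0.76 = 302.404 sabins.
A_after = 143.150 + 302.404 = 445.554 sabins.
NR = 10·log₁₀(445.554/143.150) = 4.9 dB.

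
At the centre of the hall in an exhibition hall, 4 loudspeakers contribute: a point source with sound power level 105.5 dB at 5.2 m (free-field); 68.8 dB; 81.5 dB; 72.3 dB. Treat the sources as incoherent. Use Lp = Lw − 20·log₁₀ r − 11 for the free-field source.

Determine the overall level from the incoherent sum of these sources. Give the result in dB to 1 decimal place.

84.3 dB

Source at 5.2 m: Lp = 105.5 − 20·log₁₀(5.2) − 11 = 80.2 dB.
Converting to relative power and adding: 10^(80.2/10) + 10^(68.8/10) + 10^(81.5/10) + 10^(72.3/10) = 2.705e+08.
Back to dB: 10·log₁₀ Σ = 84.3 dB.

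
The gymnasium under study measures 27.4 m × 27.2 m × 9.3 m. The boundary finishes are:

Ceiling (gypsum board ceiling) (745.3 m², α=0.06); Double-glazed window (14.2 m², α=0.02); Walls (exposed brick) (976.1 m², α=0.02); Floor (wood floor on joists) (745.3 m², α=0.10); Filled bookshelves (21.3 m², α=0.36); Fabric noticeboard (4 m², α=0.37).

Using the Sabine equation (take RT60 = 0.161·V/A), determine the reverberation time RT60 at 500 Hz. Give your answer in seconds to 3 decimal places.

A = Σ Sᵢαᵢ = 745.3×0.06 + 14.2×0.02 + 976.1×0.02 + 745.3×0.10 + 21.3×0.36 + 4×0.37 = 148.202 sabins.
Volume V = 27.4 × 27.2 × 9.3 = 6931.104 m³.
Sabine: RT60 = 0.161 × 6931.104 / 148.202 = 7.530 s.

7.530 sec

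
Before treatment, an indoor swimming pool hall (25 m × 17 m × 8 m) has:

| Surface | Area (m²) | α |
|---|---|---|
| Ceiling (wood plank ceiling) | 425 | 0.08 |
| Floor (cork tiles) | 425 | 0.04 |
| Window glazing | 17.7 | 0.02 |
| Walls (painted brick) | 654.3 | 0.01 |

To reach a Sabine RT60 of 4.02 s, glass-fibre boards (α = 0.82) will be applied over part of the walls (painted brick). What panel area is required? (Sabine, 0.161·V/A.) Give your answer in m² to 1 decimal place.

Summing Sᵢαᵢ: 34.000 + 17.000 + 0.354 + 6.543 → A₁ = 57.897 sabins.
Required A₂ = 0.161·3400/4.02 = 136.169 sabins.
ΔA needed = 136.169 − 57.897 = 78.272 sabins.
Net gain per m²: Δα = 0.82 − 0.01 = 0.81.
Area = ΔA/Δα = 78.272/0.81 = 96.6 m².

96.6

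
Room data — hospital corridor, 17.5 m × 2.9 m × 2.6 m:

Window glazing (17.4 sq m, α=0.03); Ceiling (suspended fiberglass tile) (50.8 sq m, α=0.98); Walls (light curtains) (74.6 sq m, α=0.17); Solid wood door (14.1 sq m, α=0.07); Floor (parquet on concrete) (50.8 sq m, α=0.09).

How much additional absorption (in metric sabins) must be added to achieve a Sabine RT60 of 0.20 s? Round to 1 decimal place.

Equivalent absorption area: A₁ = 17.4·0.03 + 50.8·0.98 + 74.6·0.17 + 14.1·0.07 + 50.8·0.09 = 68.547 sq m.
For T = 0.20 s, need A₂ = 0.161·V/T = 0.161·131.95/0.20 = 106.220 sabins.
ΔA = A₂ − A₁ = 106.220 − 68.547 = 37.7 sabins.

37.7 sabins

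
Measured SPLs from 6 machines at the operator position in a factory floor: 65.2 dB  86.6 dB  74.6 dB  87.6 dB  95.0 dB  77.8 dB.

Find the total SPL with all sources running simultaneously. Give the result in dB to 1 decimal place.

Σ 10^(Lᵢ/10) = 4.287e+09.
Back to dB: 10·log₁₀ Σ = 96.3 dB.

96.3 dB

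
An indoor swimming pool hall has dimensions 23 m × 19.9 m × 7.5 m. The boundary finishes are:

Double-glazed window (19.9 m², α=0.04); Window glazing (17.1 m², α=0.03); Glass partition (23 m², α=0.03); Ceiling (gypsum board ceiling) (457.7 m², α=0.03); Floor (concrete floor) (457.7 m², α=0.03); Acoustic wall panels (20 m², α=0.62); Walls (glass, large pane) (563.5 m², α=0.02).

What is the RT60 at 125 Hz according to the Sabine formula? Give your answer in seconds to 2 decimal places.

10.40 seconds

Summing Sᵢαᵢ: 0.796 + 0.513 + 0.690 + 13.731 + 13.731 + 12.400 + 11.270 → A = 53.131 sabins.
Room volume: 3432.75 m³.
Sabine: RT60 = 0.161 × 3432.75 / 53.131 = 10.40 s.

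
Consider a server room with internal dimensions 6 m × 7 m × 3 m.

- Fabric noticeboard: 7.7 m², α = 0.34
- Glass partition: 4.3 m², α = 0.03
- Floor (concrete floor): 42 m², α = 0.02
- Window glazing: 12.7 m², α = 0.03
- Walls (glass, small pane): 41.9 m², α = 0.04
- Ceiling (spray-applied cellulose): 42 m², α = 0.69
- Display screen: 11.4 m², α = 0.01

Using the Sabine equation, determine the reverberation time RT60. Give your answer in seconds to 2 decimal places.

Equivalent absorption area: A = 7.7·0.34 + 4.3·0.03 + 42·0.02 + 12.7·0.03 + 41.9·0.04 + 42·0.69 + 11.4·0.01 = 34.738 m².
V = 6·7·3 = 126 m³.
T = 0.161 V/A = 0.161·126/34.738 = 0.58 s.

0.58 seconds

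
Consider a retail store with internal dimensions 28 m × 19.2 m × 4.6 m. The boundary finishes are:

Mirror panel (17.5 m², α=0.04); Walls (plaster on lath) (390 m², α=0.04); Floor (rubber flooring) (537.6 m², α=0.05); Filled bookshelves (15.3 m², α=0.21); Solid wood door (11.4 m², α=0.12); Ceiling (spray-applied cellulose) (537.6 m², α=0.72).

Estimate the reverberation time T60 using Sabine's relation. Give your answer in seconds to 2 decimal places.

0.92 s

A = Σ Sᵢαᵢ = 17.5*0.04 + 390*0.04 + 537.6*0.05 + 15.3*0.21 + 11.4*0.12 + 537.6*0.72 = 434.833 sabins.
Volume V = 28 × 19.2 × 4.6 = 2472.96 m³.
T = 0.161 V/A = 0.161·2472.96/434.833 = 0.92 s.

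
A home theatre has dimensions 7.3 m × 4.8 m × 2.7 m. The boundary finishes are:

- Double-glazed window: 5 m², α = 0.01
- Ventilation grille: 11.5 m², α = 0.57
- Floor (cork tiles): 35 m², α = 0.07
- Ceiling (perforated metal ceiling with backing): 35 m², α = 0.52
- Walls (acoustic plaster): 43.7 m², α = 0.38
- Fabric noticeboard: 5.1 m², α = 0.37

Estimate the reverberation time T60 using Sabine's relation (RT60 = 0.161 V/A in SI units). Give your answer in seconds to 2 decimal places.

0.33 sec

Equivalent absorption area: A = 5×0.01 + 11.5×0.57 + 35×0.07 + 35×0.52 + 43.7×0.38 + 5.1×0.37 = 45.748 m².
Room volume: 94.608 m³.
Sabine: RT60 = 0.161 × 94.608 / 45.748 = 0.33 s.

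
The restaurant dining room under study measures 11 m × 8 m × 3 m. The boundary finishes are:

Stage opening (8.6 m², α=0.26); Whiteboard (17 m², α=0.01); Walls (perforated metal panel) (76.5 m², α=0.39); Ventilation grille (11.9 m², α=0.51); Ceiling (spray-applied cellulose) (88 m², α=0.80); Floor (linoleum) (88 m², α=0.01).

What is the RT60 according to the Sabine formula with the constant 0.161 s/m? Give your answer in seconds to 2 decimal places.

Total absorption A = 8.6·0.26 + 17·0.01 + 76.5·0.39 + 11.9·0.51 + 88·0.80 + 88·0.01
  = 2.236 + 0.170 + 29.835 + 6.069 + 70.400 + 0.880 = 109.590 m² sabins.
V = 11·8·3 = 264 m³.
RT60 = 0.161 · V / A = 0.161 × 264 / 109.590 = 0.39 s.

0.39 s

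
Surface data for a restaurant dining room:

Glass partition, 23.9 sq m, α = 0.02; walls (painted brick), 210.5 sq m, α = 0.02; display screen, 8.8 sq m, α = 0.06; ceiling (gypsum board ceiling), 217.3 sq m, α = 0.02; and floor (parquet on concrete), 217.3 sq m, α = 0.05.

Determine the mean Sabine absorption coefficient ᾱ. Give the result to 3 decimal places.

0.030

Total surface area S = 677.8 sq m.
A = 23.9×0.02 + 210.5×0.02 + 8.8×0.06 + 217.3×0.02 + 217.3×0.05 = 20.427 sabins.
ᾱ = 20.427 / 677.8 = 0.030.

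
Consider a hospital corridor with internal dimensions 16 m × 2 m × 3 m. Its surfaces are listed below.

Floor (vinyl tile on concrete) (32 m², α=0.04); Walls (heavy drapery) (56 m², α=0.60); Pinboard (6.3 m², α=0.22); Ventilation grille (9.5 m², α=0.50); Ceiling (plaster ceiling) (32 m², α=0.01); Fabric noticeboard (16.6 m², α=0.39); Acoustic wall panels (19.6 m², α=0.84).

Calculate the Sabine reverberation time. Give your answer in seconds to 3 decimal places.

0.240 seconds

A = Σ Sᵢαᵢ = 32×0.04 + 56×0.60 + 6.3×0.22 + 9.5×0.50 + 32×0.01 + 16.6×0.39 + 19.6×0.84 = 64.274 sabins.
V = 16·2·3 = 96 m³.
T = 0.161 V/A = 0.161·96/64.274 = 0.240 s.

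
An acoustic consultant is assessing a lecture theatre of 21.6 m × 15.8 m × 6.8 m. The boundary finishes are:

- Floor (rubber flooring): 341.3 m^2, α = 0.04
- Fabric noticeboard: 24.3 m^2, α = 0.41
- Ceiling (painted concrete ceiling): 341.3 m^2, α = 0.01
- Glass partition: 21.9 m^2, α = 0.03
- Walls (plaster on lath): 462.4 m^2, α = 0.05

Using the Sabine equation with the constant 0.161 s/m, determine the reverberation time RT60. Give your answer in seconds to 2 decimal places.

7.35 sec

A = Σ Sᵢαᵢ = 341.3*0.04 + 24.3*0.41 + 341.3*0.01 + 21.9*0.03 + 462.4*0.05 = 50.805 sabins.
Volume V = 21.6 × 15.8 × 6.8 = 2320.704 m³.
T = 0.161 V/A = 0.161·2320.704/50.805 = 7.35 s.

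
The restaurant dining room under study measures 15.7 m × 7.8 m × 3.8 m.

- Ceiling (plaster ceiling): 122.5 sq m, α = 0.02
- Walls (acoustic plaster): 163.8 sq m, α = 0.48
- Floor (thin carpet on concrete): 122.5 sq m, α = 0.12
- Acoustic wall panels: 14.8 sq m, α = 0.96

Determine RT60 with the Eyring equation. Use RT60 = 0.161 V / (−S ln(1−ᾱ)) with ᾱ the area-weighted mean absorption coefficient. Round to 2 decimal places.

0.59 sec

Total surface area S = 122.5 + 163.8 + 122.5 + 14.8 = 423.6 sq m.
Σ(Sᵢαᵢ) = 122.5×0.02 + 163.8×0.48 + 122.5×0.12 + 14.8×0.96 = 109.982.
Mean coefficient ᾱ = A/S = 0.2596.
−S·ln(1−ᾱ) = −423.6 × ln(1 − 0.2596) = 127.319.
V = 15.7 × 7.8 × 3.8 = 465.348 m³.
RT60 = 0.161 × 465.348 / 127.319 = 0.59 s.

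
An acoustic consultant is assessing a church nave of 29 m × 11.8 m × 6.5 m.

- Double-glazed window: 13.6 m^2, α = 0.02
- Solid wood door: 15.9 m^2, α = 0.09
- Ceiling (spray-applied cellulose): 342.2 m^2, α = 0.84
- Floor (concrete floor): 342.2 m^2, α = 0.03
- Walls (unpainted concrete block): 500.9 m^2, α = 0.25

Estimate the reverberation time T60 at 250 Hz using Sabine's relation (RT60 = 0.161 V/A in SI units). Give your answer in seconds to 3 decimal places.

0.843 s

Equivalent absorption area: A = 13.6·0.02 + 15.9·0.09 + 342.2·0.84 + 342.2·0.03 + 500.9·0.25 = 424.642 m^2.
V = 29·11.8·6.5 = 2224.3 m³.
Sabine: RT60 = 0.161 × 2224.3 / 424.642 = 0.843 s.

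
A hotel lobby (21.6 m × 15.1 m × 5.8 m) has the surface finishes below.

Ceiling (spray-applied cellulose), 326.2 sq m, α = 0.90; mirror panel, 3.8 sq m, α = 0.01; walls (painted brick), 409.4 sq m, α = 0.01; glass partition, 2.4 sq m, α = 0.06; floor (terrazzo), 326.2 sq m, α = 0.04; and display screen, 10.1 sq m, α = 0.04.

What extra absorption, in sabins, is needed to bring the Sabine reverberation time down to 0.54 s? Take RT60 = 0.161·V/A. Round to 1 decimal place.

252.7 sabins

Summing Sᵢαᵢ: 293.580 + 0.038 + 4.094 + 0.144 + 13.048 + 0.404 → A₁ = 311.308 sabins.
Target A₂ = 0.161·1891.728/0.54 = 564.015 sabins (V = 1891.728 m³).
Shortfall: 564.015 − 311.308 = 252.7 sabins.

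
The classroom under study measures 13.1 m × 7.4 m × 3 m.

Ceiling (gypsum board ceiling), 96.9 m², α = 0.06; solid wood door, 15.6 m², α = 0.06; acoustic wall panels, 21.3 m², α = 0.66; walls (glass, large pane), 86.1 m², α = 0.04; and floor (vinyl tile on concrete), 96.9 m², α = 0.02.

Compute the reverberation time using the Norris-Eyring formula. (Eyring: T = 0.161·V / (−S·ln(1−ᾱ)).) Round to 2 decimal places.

Total surface area S = 96.9 + 15.6 + 21.3 + 86.1 + 96.9 = 316.8 m².
Σ(Sᵢαᵢ) = 96.9×0.06 + 15.6×0.06 + 21.3×0.66 + 86.1×0.04 + 96.9×0.02 = 26.190.
ᾱ = 26.190 / 316.8 = 0.0827.
−S·ln(1−ᾱ) = −316.8 × ln(1 − 0.0827) = 27.346.
V = 13.1 × 7.4 × 3 = 290.82 m³.
RT60 = 0.161 × 290.82 / 27.346 = 1.71 s.

1.71 s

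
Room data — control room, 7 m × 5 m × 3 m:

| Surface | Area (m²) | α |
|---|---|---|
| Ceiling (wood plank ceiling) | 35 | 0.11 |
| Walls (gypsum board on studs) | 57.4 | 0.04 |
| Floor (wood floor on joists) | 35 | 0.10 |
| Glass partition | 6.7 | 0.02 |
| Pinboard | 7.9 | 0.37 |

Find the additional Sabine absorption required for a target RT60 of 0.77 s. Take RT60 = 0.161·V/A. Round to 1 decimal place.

9.3 sabins

Equivalent absorption area: A₁ = 35*0.11 + 57.4*0.04 + 35*0.10 + 6.7*0.02 + 7.9*0.37 = 12.703 m².
V = 105 m³. Required absorption A₂ = 0.161 × 105 / 0.77 = 21.955 sabins.
Shortfall: 21.955 − 12.703 = 9.3 sabins.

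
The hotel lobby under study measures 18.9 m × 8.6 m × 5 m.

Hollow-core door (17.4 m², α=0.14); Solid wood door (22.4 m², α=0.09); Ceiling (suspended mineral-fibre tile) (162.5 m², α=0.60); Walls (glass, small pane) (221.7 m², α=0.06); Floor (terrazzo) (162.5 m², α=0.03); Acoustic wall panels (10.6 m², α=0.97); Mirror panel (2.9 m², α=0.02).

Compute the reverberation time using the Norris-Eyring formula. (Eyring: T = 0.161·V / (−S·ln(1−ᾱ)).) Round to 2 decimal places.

0.89 sec

Total surface area S = 17.4 + 22.4 + 162.5 + 221.7 + 162.5 + 10.6 + 2.9 = 600.0 m².
Absorption A = 17.4·0.14 + 22.4·0.09 + 162.5·0.60 + 221.7·0.06 + 162.5·0.03 + 10.6·0.97 + 2.9·0.02 = 130.469 sabins.
Mean coefficient ᾱ = A/S = 0.2174.
−S·ln(1−ᾱ) = −600.0 × ln(1 − 0.2174) = 147.080.
V = 18.9 × 8.6 × 5 = 812.7 m³.
T = 0.161·V/[−S·ln(1−ᾱ)] = 0.161·812.7/147.080 = 0.89 s.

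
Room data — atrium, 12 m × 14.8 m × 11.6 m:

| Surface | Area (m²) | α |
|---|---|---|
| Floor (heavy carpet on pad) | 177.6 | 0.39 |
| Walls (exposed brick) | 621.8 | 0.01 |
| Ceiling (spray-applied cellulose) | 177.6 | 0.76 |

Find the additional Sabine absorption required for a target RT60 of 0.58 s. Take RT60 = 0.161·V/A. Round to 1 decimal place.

Equivalent absorption area: A₁ = 177.6×0.39 + 621.8×0.01 + 177.6×0.76 = 210.458 m².
V = 2060.16 m³. Required absorption A₂ = 0.161 × 2060.16 / 0.58 = 571.872 sabins.
ΔA = A₂ − A₁ = 571.872 − 210.458 = 361.4 sabins.

361.4 sabins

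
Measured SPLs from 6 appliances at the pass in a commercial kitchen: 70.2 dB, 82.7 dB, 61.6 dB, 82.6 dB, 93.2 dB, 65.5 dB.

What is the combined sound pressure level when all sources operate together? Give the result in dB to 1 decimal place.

93.9 dB

Σ 10^(Lᵢ/10) = 2.473e+09.
Back to dB: 10·log₁₀ Σ = 93.9 dB.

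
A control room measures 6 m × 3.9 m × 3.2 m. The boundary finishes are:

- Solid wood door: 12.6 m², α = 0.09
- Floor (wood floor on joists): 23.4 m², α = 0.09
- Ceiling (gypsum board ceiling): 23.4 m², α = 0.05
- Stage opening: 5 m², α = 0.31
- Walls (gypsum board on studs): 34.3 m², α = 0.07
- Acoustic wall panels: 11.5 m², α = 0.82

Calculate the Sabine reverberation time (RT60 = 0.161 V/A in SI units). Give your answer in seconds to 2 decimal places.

A = Σ Sᵢαᵢ = 12.6*0.09 + 23.4*0.09 + 23.4*0.05 + 5*0.31 + 34.3*0.07 + 11.5*0.82 = 17.791 sabins.
V = 6·3.9·3.2 = 74.88 m³.
T = 0.161 V/A = 0.161·74.88/17.791 = 0.68 s.

0.68 s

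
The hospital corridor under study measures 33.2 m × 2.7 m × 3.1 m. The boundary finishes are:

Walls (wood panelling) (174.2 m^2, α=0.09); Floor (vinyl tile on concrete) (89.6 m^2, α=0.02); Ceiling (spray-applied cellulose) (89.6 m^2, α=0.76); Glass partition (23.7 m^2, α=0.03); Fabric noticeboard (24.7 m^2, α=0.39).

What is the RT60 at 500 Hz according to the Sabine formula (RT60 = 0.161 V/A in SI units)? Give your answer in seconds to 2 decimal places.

A = Σ Sᵢαᵢ = 174.2×0.09 + 89.6×0.02 + 89.6×0.76 + 23.7×0.03 + 24.7×0.39 = 95.910 sabins.
Room volume: 277.884 m³.
T = 0.161 V/A = 0.161·277.884/95.910 = 0.47 s.

0.47 s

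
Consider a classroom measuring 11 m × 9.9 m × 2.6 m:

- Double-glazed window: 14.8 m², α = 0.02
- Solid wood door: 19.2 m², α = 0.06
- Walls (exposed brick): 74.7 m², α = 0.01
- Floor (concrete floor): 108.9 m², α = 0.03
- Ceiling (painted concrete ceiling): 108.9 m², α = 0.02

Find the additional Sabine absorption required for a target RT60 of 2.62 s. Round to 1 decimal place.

9.8 sabins

Total absorption A₁ = 14.8×0.02 + 19.2×0.06 + 74.7×0.01 + 108.9×0.03 + 108.9×0.02
  = 0.296 + 1.152 + 0.747 + 3.267 + 2.178 = 7.640 m² sabins.
V = 283.14 m³. Required absorption A₂ = 0.161 × 283.14 / 2.62 = 17.399 sabins.
ΔA = A₂ − A₁ = 17.399 − 7.640 = 9.8 sabins.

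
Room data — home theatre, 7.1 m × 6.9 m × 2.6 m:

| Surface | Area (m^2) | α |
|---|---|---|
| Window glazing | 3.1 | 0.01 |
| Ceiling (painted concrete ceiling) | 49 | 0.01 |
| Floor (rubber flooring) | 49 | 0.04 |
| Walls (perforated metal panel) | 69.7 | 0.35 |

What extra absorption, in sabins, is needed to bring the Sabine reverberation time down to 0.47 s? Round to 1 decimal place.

Total absorption A₁ = 3.1·0.01 + 49·0.01 + 49·0.04 + 69.7·0.35
  = 0.031 + 0.490 + 1.960 + 24.395 = 26.876 m^2 sabins.
Target A₂ = 0.161·127.374/0.47 = 43.632 sabins (V = 127.374 m³).
Shortfall: 43.632 − 26.876 = 16.8 sabins.

16.8 sabins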